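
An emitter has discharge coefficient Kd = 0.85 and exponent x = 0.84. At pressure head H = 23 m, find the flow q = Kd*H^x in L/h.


q = Kd * H^x = 0.85 * 23^0.84 = 0.85 * 13.926801

11.8378 L/h


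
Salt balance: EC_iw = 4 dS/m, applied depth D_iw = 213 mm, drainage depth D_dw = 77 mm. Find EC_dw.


EC_dw = EC_iw * D_iw / D_dw
EC_dw = 4 * 213 / 77
EC_dw = 852 / 77

11.0649 dS/m


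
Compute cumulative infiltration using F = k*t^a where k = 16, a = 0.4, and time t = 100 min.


F = k * t^a = 16 * 100^0.4
F = 16 * 6.309573

100.9532 mm


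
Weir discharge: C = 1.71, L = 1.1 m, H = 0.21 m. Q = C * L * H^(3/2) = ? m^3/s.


Q = C * L * H^(3/2) = 1.71 * 1.1 * 0.21^1.5 = 1.71 * 1.1 * 0.096234

0.1810 m^3/s


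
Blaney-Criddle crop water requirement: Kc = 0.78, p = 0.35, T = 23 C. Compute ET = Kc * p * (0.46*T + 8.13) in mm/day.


ET = Kc * p * (0.46*T + 8.13)
ET = 0.78 * 0.35 * (0.46*23 + 8.13)
ET = 0.78 * 0.35 * 18.7100

5.1078 mm/day


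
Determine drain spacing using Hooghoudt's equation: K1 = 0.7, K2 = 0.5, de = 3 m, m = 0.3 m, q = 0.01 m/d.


S^2 = 8*K2*de*m/q + 4*K1*m^2/q
S^2 = 8*0.5*3*0.3/0.01 + 4*0.7*0.3^2/0.01
S = sqrt(385.2000)

19.6265 m


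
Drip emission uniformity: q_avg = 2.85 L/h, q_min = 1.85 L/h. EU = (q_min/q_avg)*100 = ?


EU = (q_min/q_avg)*100 = (1.85/2.85)*100 = 64.9123%

64.9123 %


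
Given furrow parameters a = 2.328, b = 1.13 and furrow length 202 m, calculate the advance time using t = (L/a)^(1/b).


t = (L/a)^(1/b)
t = (202/2.328)^(1/1.13)
t = 86.769759^(1/1.13)

51.9243 min


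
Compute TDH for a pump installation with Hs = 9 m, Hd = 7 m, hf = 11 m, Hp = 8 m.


TDH = Hs + Hd + hf + Hp = 9 + 7 + 11 + 8 = 35

35 m


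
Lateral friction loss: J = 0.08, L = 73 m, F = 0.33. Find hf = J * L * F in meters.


hf = J * L * F = 0.08 * 73 * 0.33 = 1.9272 m

1.9272 m


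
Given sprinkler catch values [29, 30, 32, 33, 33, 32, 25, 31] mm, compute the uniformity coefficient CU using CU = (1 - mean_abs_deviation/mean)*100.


mean = 30.625000 mm
MAD = 1.968750 mm
CU = (1 - 1.968750/30.625000)*100

93.5714 %


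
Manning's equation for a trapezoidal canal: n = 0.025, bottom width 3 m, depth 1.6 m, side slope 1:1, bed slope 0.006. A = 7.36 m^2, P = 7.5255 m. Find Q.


R = A/P = 7.36/7.5255 = 0.978008
Q = (1/0.025) * 7.36 * 0.978008^(2/3) * 0.006^0.5

22.4685 m^3/s


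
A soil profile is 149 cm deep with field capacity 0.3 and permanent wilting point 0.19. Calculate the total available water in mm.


AWC = (FC - PWP) * d * 10
AWC = (0.3 - 0.19) * 149 * 10
AWC = 0.1100 * 149 * 10

163.9000 mm


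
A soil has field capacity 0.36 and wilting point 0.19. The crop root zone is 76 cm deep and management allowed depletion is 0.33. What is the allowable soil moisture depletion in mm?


SMD = (FC - PWP) * d * MAD * 10
SMD = (0.36 - 0.19) * 76 * 0.33 * 10
SMD = 0.1700 * 76 * 0.33 * 10

42.6360 mm


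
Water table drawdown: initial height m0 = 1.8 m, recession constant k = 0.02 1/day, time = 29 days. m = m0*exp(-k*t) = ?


m = m0 * exp(-k*t)
m = 1.8 * exp(-0.02 * 29)
m = 1.8 * exp(-0.5800)

1.0078 m


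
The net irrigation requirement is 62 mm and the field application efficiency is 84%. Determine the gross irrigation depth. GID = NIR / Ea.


Ea = 84% = 0.84
GID = NIR / Ea = 62 / 0.84 = 73.8095 mm

73.8095 mm


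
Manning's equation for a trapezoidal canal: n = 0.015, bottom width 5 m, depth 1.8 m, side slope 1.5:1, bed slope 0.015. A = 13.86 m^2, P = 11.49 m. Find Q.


R = A/P = 13.86/11.49 = 1.206266
Q = (1/0.015) * 13.86 * 1.206266^(2/3) * 0.015^0.5

128.2369 m^3/s


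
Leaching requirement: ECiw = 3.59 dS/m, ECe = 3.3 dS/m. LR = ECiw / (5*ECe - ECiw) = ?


LR = ECiw / (5*ECe - ECiw)
LR = 3.59 / (5*3.3 - 3.59)
LR = 3.59 / 12.9100

0.2781


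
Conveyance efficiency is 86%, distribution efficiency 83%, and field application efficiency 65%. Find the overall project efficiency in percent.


Ec = 0.86, Eb = 0.83, Ea = 0.65
E = 0.86 * 0.83 * 0.65 * 100 = 46.3970%

46.3970 %


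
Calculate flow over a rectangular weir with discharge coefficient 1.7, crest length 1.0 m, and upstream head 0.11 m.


Q = C * L * H^(3/2) = 1.7 * 1.0 * 0.11^1.5 = 1.7 * 1.0 * 0.036483

0.0620 m^3/s


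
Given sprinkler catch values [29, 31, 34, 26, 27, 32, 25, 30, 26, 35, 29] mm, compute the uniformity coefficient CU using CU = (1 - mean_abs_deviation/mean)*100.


mean = 29.454545 mm
MAD = 2.677686 mm
CU = (1 - 2.677686/29.454545)*100

90.9091 %


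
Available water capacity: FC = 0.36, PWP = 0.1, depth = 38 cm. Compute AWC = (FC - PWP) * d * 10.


AWC = (FC - PWP) * d * 10
AWC = (0.36 - 0.1) * 38 * 10
AWC = 0.2600 * 38 * 10

98.8000 mm


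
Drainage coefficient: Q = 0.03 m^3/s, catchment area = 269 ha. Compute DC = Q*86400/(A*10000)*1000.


DC = Q * 86400 / (A * 10000) * 1000
DC = 0.03 * 86400 / (269 * 10000) * 1000
DC = 2592000.0000 / 2690000

0.9636 mm/day


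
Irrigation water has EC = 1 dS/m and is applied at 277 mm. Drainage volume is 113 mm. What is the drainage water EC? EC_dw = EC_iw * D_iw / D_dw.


EC_dw = EC_iw * D_iw / D_dw
EC_dw = 1 * 277 / 113
EC_dw = 277 / 113

2.4513 dS/m


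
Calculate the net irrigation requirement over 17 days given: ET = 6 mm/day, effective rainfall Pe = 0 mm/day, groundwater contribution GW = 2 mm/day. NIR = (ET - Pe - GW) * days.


Daily deficit = ET - Pe - GW = 6 - 0 - 2 = 4 mm/day
NIR = 4 * 17 = 68 mm

68.0000 mm


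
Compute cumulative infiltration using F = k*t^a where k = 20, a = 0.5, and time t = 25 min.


F = k * t^a = 20 * 25^0.5
F = 20 * 5.000000

100.0000 mm


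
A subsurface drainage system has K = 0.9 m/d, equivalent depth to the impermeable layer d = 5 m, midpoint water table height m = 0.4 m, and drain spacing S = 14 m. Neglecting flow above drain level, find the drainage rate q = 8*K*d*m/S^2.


q = 8*K*d*m/S^2
q = 8*0.9*5*0.4/14^2
q = 14.4000 / 196

0.0735 m/d


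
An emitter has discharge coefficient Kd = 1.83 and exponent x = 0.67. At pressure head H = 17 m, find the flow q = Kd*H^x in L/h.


q = Kd * H^x = 1.83 * 17^0.67 = 1.83 * 6.674224

12.2138 L/h


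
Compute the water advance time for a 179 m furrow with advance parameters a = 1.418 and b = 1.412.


t = (L/a)^(1/b)
t = (179/1.418)^(1/1.412)
t = 126.234133^(1/1.412)

30.7670 min


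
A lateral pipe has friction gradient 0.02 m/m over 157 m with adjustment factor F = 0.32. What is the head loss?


hf = J * L * F = 0.02 * 157 * 0.32 = 1.0048 m

1.0048 m


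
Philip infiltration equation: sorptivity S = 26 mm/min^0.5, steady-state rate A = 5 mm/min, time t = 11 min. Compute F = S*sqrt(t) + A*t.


F = S*sqrt(t) + A*t
F = 26*sqrt(11) + 5*11
F = 26*3.316625 + 55

141.2323 mm


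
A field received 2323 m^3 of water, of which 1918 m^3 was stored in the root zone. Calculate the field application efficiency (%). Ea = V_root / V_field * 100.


Ea = V_root / V_field * 100 = 1918 / 2323 * 100 = 82.5656%

82.5656 %


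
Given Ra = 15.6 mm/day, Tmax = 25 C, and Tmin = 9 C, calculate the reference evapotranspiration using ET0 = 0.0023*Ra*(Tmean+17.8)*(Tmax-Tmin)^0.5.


Tmean = (Tmax + Tmin)/2 = (25 + 9)/2 = 17.0
ET0 = 0.0023 * 15.6 * (17.0 + 17.8) * sqrt(25 - 9)
ET0 = 0.0023 * 15.6 * 34.8 * 4.000000

4.9945 mm/day


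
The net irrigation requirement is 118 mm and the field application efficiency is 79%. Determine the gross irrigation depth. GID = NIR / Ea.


Ea = 79% = 0.79
GID = NIR / Ea = 118 / 0.79 = 149.3671 mm

149.3671 mm


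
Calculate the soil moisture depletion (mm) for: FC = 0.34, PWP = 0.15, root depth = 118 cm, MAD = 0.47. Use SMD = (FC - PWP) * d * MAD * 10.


SMD = (FC - PWP) * d * MAD * 10
SMD = (0.34 - 0.15) * 118 * 0.47 * 10
SMD = 0.1900 * 118 * 0.47 * 10

105.3740 mm


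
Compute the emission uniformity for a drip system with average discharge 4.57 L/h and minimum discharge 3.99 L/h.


EU = (q_min/q_avg)*100 = (3.99/4.57)*100 = 87.3085%

87.3085 %


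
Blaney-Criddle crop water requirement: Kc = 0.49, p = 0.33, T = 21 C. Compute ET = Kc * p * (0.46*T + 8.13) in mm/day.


ET = Kc * p * (0.46*T + 8.13)
ET = 0.49 * 0.33 * (0.46*21 + 8.13)
ET = 0.49 * 0.33 * 17.7900

2.8766 mm/day


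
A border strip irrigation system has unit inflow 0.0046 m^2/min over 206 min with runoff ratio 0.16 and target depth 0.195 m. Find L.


L = q*t/((1+r)*Z)
L = 0.0046*206/((1+0.16)*0.195)
L = 0.9476/0.2262

4.1892 m


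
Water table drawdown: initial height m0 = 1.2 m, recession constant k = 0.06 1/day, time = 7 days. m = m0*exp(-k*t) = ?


m = m0 * exp(-k*t)
m = 1.2 * exp(-0.06 * 7)
m = 1.2 * exp(-0.4200)

0.7885 m


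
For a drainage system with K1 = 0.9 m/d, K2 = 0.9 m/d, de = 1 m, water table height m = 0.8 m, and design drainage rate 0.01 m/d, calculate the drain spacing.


S^2 = 8*K2*de*m/q + 4*K1*m^2/q
S^2 = 8*0.9*1*0.8/0.01 + 4*0.9*0.8^2/0.01
S = sqrt(806.4000)

28.3972 m


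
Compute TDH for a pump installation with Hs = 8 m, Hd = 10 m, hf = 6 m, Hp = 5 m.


TDH = Hs + Hd + hf + Hp = 8 + 10 + 6 + 5 = 29

29 m


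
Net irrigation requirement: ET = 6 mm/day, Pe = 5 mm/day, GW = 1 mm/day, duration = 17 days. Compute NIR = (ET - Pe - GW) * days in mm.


Daily deficit = ET - Pe - GW = 6 - 5 - 1 = 0 mm/day
NIR = 0 * 17 = 0 mm

0 mm


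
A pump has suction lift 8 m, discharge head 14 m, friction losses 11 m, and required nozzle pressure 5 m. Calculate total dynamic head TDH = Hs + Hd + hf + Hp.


TDH = Hs + Hd + hf + Hp = 8 + 14 + 11 + 5 = 38

38 m


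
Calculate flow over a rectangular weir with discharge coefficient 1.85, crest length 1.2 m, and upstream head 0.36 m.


Q = C * L * H^(3/2) = 1.85 * 1.2 * 0.36^1.5 = 1.85 * 1.2 * 0.216000

0.4795 m^3/s


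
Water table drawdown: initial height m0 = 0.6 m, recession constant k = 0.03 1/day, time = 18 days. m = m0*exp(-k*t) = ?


m = m0 * exp(-k*t)
m = 0.6 * exp(-0.03 * 18)
m = 0.6 * exp(-0.5400)

0.3496 m


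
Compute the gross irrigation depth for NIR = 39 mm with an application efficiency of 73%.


Ea = 73% = 0.73
GID = NIR / Ea = 39 / 0.73 = 53.4247 mm

53.4247 mm


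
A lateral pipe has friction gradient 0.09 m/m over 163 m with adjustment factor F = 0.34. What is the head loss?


hf = J * L * F = 0.09 * 163 * 0.34 = 4.9878 m

4.9878 m


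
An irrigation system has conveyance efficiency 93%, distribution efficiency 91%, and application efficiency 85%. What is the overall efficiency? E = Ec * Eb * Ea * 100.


Ec = 0.93, Eb = 0.91, Ea = 0.85
E = 0.93 * 0.91 * 0.85 * 100 = 71.9355%

71.9355 %


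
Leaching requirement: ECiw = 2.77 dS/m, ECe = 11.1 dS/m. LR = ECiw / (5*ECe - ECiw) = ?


LR = ECiw / (5*ECe - ECiw)
LR = 2.77 / (5*11.1 - 2.77)
LR = 2.77 / 52.7300

0.0525


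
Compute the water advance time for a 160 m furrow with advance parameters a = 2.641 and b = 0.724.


t = (L/a)^(1/b)
t = (160/2.641)^(1/0.724)
t = 60.583112^(1/0.724)

289.6087 min


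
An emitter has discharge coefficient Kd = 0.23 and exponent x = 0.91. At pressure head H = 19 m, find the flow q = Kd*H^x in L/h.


q = Kd * H^x = 0.23 * 19^0.91 = 0.23 * 14.576920

3.3527 L/h


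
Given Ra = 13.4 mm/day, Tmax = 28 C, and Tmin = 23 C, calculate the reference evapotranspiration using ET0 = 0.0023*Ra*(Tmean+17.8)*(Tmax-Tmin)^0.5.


Tmean = (Tmax + Tmin)/2 = (28 + 23)/2 = 25.5
ET0 = 0.0023 * 13.4 * (25.5 + 17.8) * sqrt(28 - 23)
ET0 = 0.0023 * 13.4 * 43.3 * 2.236068

2.9840 mm/day


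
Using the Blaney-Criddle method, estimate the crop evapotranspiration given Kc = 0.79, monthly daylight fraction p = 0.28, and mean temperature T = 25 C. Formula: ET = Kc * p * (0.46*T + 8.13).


ET = Kc * p * (0.46*T + 8.13)
ET = 0.79 * 0.28 * (0.46*25 + 8.13)
ET = 0.79 * 0.28 * 19.6300

4.3422 mm/day


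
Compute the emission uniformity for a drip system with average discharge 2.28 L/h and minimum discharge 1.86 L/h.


EU = (q_min/q_avg)*100 = (1.86/2.28)*100 = 81.5789%

81.5789 %


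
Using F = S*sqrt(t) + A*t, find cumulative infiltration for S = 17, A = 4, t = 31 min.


F = S*sqrt(t) + A*t
F = 17*sqrt(31) + 4*31
F = 17*5.567764 + 124

218.6520 mm


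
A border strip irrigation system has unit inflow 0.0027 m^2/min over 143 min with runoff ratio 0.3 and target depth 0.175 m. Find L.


L = q*t/((1+r)*Z)
L = 0.0027*143/((1+0.3)*0.175)
L = 0.3861/0.2275

1.6971 m


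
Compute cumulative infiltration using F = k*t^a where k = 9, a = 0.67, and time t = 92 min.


F = k * t^a = 9 * 92^0.67
F = 9 * 20.688921

186.2003 mm


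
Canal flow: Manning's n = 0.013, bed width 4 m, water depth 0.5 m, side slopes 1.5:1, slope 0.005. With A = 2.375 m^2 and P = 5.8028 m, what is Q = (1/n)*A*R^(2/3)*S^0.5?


R = A/P = 2.375/5.8028 = 0.409285
Q = (1/0.013) * 2.375 * 0.409285^(2/3) * 0.005^0.5

7.1212 m^3/s


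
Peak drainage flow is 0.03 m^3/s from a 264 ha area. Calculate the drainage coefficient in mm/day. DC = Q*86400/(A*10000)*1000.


DC = Q * 86400 / (A * 10000) * 1000
DC = 0.03 * 86400 / (264 * 10000) * 1000
DC = 2592000.0000 / 2640000

0.9818 mm/day


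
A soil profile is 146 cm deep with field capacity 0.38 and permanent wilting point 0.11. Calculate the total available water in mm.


AWC = (FC - PWP) * d * 10
AWC = (0.38 - 0.11) * 146 * 10
AWC = 0.2700 * 146 * 10

394.2000 mm


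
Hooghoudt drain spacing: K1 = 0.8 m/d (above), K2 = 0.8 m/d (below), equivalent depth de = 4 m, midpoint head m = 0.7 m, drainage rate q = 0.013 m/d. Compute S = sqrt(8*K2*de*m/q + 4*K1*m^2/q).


S^2 = 8*K2*de*m/q + 4*K1*m^2/q
S^2 = 8*0.8*4*0.7/0.013 + 4*0.8*0.7^2/0.013
S = sqrt(1499.0769)

38.7179 m


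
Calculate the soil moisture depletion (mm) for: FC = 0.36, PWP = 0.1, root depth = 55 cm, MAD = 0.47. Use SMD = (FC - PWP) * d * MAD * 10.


SMD = (FC - PWP) * d * MAD * 10
SMD = (0.36 - 0.1) * 55 * 0.47 * 10
SMD = 0.2600 * 55 * 0.47 * 10

67.2100 mm


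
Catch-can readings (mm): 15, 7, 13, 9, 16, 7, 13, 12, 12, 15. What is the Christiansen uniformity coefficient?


mean = 11.900000 mm
MAD = 2.540000 mm
CU = (1 - 2.540000/11.900000)*100

78.6555 %


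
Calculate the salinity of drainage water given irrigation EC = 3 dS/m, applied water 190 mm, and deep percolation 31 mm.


EC_dw = EC_iw * D_iw / D_dw
EC_dw = 3 * 190 / 31
EC_dw = 570 / 31

18.3871 dS/m


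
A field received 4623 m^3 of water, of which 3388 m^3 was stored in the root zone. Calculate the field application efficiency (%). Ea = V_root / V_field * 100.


Ea = V_root / V_field * 100 = 3388 / 4623 * 100 = 73.2857%

73.2857 %


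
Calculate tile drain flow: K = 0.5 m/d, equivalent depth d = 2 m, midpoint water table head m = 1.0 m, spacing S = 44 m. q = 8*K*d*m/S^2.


q = 8*K*d*m/S^2
q = 8*0.5*2*1.0/44^2
q = 8.0000 / 1936

0.0041 m/d


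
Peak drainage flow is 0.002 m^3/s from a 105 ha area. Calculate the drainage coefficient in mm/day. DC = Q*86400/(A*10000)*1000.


DC = Q * 86400 / (A * 10000) * 1000
DC = 0.002 * 86400 / (105 * 10000) * 1000
DC = 172800.0000 / 1050000

0.1646 mm/day


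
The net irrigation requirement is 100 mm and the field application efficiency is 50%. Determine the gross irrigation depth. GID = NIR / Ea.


Ea = 50% = 0.5
GID = NIR / Ea = 100 / 0.5 = 200.0000 mm

200.0000 mm


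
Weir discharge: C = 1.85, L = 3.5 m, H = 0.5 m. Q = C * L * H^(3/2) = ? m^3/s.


Q = C * L * H^(3/2) = 1.85 * 3.5 * 0.5^1.5 = 1.85 * 3.5 * 0.353553

2.2893 m^3/s


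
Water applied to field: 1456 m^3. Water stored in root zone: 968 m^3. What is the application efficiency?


Ea = V_root / V_field * 100 = 968 / 1456 * 100 = 66.4835%

66.4835 %


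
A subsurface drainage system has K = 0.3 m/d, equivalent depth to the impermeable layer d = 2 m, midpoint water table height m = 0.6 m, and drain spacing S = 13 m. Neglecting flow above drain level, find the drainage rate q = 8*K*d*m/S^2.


q = 8*K*d*m/S^2
q = 8*0.3*2*0.6/13^2
q = 2.8800 / 169

0.0170 m/d


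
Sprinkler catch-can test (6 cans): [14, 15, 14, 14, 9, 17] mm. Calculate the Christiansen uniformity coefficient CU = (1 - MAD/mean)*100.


mean = 13.833333 mm
MAD = 1.611111 mm
CU = (1 - 1.611111/13.833333)*100

88.3534 %


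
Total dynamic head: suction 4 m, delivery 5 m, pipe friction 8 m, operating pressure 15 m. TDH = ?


TDH = Hs + Hd + hf + Hp = 4 + 5 + 8 + 15 = 32

32 m


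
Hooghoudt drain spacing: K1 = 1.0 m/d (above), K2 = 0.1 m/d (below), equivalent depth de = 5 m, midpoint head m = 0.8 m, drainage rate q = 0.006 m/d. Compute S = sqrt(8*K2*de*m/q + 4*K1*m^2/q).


S^2 = 8*K2*de*m/q + 4*K1*m^2/q
S^2 = 8*0.1*5*0.8/0.006 + 4*1.0*0.8^2/0.006
S = sqrt(960.0000)

30.9839 m


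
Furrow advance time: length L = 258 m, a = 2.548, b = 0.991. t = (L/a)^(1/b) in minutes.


t = (L/a)^(1/b)
t = (258/2.548)^(1/0.991)
t = 101.255887^(1/0.991)

105.5925 min


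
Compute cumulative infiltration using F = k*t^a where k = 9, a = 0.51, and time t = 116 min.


F = k * t^a = 9 * 116^0.51
F = 9 * 11.294671

101.6520 mm


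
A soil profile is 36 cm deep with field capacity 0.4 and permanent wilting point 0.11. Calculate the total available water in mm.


AWC = (FC - PWP) * d * 10
AWC = (0.4 - 0.11) * 36 * 10
AWC = 0.2900 * 36 * 10

104.4000 mm


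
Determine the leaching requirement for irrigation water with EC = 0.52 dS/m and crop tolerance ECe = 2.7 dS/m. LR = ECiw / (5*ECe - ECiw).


LR = ECiw / (5*ECe - ECiw)
LR = 0.52 / (5*2.7 - 0.52)
LR = 0.52 / 12.9800

0.0401


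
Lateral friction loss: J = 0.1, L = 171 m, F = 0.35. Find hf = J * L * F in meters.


hf = J * L * F = 0.1 * 171 * 0.35 = 5.9850 m

5.9850 m


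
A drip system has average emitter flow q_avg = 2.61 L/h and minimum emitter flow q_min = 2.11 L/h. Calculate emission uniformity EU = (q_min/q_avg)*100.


EU = (q_min/q_avg)*100 = (2.11/2.61)*100 = 80.8429%

80.8429 %


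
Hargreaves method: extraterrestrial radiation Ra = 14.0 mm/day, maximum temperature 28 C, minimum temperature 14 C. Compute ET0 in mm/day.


Tmean = (Tmax + Tmin)/2 = (28 + 14)/2 = 21.0
ET0 = 0.0023 * 14.0 * (21.0 + 17.8) * sqrt(28 - 14)
ET0 = 0.0023 * 14.0 * 38.8 * 3.741657

4.6747 mm/day


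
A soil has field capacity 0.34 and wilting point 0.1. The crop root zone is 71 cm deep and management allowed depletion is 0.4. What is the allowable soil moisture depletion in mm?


SMD = (FC - PWP) * d * MAD * 10
SMD = (0.34 - 0.1) * 71 * 0.4 * 10
SMD = 0.2400 * 71 * 0.4 * 10

68.1600 mm


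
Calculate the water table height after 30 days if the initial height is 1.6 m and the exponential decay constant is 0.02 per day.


m = m0 * exp(-k*t)
m = 1.6 * exp(-0.02 * 30)
m = 1.6 * exp(-0.6000)

0.8781 m


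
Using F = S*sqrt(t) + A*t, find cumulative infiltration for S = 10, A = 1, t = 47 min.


F = S*sqrt(t) + A*t
F = 10*sqrt(47) + 1*47
F = 10*6.855655 + 47

115.5566 mm


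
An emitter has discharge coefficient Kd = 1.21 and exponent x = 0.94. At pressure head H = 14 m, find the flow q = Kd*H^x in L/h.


q = Kd * H^x = 1.21 * 14^0.94 = 1.21 * 11.949792

14.4592 L/h


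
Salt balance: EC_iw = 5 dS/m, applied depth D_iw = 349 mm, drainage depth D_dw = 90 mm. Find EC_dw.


EC_dw = EC_iw * D_iw / D_dw
EC_dw = 5 * 349 / 90
EC_dw = 1745 / 90

19.3889 dS/m


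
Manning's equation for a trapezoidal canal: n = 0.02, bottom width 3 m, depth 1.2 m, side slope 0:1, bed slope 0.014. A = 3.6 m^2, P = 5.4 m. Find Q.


R = A/P = 3.6/5.4 = 0.666667
Q = (1/0.02) * 3.6 * 0.666667^(2/3) * 0.014^0.5

16.2533 m^3/s


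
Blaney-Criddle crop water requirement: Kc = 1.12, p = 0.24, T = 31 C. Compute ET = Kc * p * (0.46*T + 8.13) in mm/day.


ET = Kc * p * (0.46*T + 8.13)
ET = 1.12 * 0.24 * (0.46*31 + 8.13)
ET = 1.12 * 0.24 * 22.3900

6.0184 mm/day


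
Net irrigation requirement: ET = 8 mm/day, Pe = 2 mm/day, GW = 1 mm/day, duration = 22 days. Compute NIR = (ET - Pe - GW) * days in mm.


Daily deficit = ET - Pe - GW = 8 - 2 - 1 = 5 mm/day
NIR = 5 * 22 = 110 mm

110.0000 mm


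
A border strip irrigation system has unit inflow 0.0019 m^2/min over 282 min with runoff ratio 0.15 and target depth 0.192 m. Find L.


L = q*t/((1+r)*Z)
L = 0.0019*282/((1+0.15)*0.192)
L = 0.5358/0.2208

2.4266 m


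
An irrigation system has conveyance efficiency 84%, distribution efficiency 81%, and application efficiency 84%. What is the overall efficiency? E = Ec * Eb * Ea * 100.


Ec = 0.84, Eb = 0.81, Ea = 0.84
E = 0.84 * 0.81 * 0.84 * 100 = 57.1536%

57.1536 %


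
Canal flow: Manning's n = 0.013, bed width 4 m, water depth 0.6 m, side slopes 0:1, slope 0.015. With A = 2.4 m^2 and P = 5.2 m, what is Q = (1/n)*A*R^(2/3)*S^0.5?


R = A/P = 2.4/5.2 = 0.461538
Q = (1/0.013) * 2.4 * 0.461538^(2/3) * 0.015^0.5

13.5037 m^3/s


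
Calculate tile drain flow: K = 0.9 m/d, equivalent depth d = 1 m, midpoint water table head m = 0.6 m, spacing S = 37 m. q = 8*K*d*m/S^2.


q = 8*K*d*m/S^2
q = 8*0.9*1*0.6/37^2
q = 4.3200 / 1369

0.0032 m/d


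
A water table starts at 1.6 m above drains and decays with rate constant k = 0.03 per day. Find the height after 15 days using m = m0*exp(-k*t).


m = m0 * exp(-k*t)
m = 1.6 * exp(-0.03 * 15)
m = 1.6 * exp(-0.4500)

1.0202 m


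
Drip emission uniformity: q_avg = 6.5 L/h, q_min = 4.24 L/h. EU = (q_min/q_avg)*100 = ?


EU = (q_min/q_avg)*100 = (4.24/6.5)*100 = 65.2308%

65.2308 %


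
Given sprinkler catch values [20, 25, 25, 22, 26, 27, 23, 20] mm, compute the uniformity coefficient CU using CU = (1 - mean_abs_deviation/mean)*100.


mean = 23.500000 mm
MAD = 2.250000 mm
CU = (1 - 2.250000/23.500000)*100

90.4255 %


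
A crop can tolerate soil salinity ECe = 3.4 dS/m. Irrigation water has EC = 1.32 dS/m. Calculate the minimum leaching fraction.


LR = ECiw / (5*ECe - ECiw)
LR = 1.32 / (5*3.4 - 1.32)
LR = 1.32 / 15.6800

0.0842


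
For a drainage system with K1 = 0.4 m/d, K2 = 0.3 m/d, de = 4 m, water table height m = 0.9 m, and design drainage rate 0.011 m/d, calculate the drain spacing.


S^2 = 8*K2*de*m/q + 4*K1*m^2/q
S^2 = 8*0.3*4*0.9/0.011 + 4*0.4*0.9^2/0.011
S = sqrt(903.2727)

30.0545 m


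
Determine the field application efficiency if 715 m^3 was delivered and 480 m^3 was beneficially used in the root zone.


Ea = V_root / V_field * 100 = 480 / 715 * 100 = 67.1329%

67.1329 %


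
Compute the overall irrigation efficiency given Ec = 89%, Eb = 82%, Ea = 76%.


Ec = 0.89, Eb = 0.82, Ea = 0.76
E = 0.89 * 0.82 * 0.76 * 100 = 55.4648%

55.4648 %


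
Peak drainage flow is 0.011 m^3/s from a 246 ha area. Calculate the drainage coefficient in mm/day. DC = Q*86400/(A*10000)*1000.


DC = Q * 86400 / (A * 10000) * 1000
DC = 0.011 * 86400 / (246 * 10000) * 1000
DC = 950400.0000 / 2460000

0.3863 mm/day


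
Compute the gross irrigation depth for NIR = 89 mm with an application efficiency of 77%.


Ea = 77% = 0.77
GID = NIR / Ea = 89 / 0.77 = 115.5844 mm

115.5844 mm


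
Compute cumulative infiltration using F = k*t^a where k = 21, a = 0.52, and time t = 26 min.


F = k * t^a = 21 * 26^0.52
F = 21 * 5.442346

114.2893 mm


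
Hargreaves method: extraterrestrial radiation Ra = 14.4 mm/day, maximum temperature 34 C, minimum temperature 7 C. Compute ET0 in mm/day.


Tmean = (Tmax + Tmin)/2 = (34 + 7)/2 = 20.5
ET0 = 0.0023 * 14.4 * (20.5 + 17.8) * sqrt(34 - 7)
ET0 = 0.0023 * 14.4 * 38.3 * 5.196152

6.5913 mm/day


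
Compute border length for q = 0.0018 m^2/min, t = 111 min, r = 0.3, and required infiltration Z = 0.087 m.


L = q*t/((1+r)*Z)
L = 0.0018*111/((1+0.3)*0.087)
L = 0.1998/0.1131

1.7666 m


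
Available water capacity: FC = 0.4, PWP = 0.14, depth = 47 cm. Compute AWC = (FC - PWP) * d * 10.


AWC = (FC - PWP) * d * 10
AWC = (0.4 - 0.14) * 47 * 10
AWC = 0.2600 * 47 * 10

122.2000 mm


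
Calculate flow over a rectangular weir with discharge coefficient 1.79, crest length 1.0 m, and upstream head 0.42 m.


Q = C * L * H^(3/2) = 1.79 * 1.0 * 0.42^1.5 = 1.79 * 1.0 * 0.272191

0.4872 m^3/s


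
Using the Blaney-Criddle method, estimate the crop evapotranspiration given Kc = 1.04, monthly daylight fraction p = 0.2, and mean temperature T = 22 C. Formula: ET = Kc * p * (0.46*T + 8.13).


ET = Kc * p * (0.46*T + 8.13)
ET = 1.04 * 0.2 * (0.46*22 + 8.13)
ET = 1.04 * 0.2 * 18.2500

3.7960 mm/day


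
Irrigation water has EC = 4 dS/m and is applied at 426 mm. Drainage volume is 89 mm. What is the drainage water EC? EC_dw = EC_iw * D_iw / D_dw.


EC_dw = EC_iw * D_iw / D_dw
EC_dw = 4 * 426 / 89
EC_dw = 1704 / 89

19.1461 dS/m


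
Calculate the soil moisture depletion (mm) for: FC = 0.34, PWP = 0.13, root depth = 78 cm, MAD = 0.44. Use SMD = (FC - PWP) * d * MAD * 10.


SMD = (FC - PWP) * d * MAD * 10
SMD = (0.34 - 0.13) * 78 * 0.44 * 10
SMD = 0.2100 * 78 * 0.44 * 10

72.0720 mm


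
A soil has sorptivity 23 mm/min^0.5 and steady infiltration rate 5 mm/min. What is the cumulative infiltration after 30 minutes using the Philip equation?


F = S*sqrt(t) + A*t
F = 23*sqrt(30) + 5*30
F = 23*5.477226 + 150

275.9762 mm


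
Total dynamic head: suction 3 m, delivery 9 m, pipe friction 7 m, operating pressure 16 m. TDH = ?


TDH = Hs + Hd + hf + Hp = 3 + 9 + 7 + 16 = 35

35 m


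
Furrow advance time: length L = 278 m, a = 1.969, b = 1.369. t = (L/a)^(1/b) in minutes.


t = (L/a)^(1/b)
t = (278/1.969)^(1/1.369)
t = 141.188421^(1/1.369)

37.1828 min


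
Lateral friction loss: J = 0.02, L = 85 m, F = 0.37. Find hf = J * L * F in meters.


hf = J * L * F = 0.02 * 85 * 0.37 = 0.6290 m

0.6290 m


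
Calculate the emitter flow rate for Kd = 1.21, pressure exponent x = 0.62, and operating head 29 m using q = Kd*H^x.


q = Kd * H^x = 1.21 * 29^0.62 = 1.21 * 8.066530

9.7605 L/h


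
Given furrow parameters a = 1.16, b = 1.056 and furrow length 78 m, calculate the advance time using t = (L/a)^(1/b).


t = (L/a)^(1/b)
t = (78/1.16)^(1/1.056)
t = 67.241379^(1/1.056)

53.7919 min


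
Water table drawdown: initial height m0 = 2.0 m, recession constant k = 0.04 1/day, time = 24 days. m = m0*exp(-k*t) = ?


m = m0 * exp(-k*t)
m = 2.0 * exp(-0.04 * 24)
m = 2.0 * exp(-0.9600)

0.7658 m


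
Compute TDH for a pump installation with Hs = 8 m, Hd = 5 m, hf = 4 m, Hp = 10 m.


TDH = Hs + Hd + hf + Hp = 8 + 5 + 4 + 10 = 27

27 m


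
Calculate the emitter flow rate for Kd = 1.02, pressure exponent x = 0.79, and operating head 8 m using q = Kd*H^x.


q = Kd * H^x = 1.02 * 8^0.79 = 1.02 * 5.169411

5.2728 L/h


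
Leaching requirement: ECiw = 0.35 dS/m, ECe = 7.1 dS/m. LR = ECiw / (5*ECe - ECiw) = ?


LR = ECiw / (5*ECe - ECiw)
LR = 0.35 / (5*7.1 - 0.35)
LR = 0.35 / 35.1500

0.0100


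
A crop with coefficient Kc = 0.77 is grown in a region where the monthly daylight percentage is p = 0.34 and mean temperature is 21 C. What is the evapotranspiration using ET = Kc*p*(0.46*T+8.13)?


ET = Kc * p * (0.46*T + 8.13)
ET = 0.77 * 0.34 * (0.46*21 + 8.13)
ET = 0.77 * 0.34 * 17.7900

4.6574 mm/day


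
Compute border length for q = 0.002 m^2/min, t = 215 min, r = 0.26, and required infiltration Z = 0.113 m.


L = q*t/((1+r)*Z)
L = 0.002*215/((1+0.26)*0.113)
L = 0.43/0.14238

3.0201 m


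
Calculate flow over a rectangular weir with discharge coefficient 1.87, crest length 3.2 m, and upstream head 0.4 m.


Q = C * L * H^(3/2) = 1.87 * 3.2 * 0.4^1.5 = 1.87 * 3.2 * 0.252982

1.5138 m^3/s


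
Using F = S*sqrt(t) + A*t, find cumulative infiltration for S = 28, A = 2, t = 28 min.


F = S*sqrt(t) + A*t
F = 28*sqrt(28) + 2*28
F = 28*5.291503 + 56

204.1621 mm


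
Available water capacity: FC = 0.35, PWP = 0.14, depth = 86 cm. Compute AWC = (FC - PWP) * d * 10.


AWC = (FC - PWP) * d * 10
AWC = (0.35 - 0.14) * 86 * 10
AWC = 0.2100 * 86 * 10

180.6000 mm


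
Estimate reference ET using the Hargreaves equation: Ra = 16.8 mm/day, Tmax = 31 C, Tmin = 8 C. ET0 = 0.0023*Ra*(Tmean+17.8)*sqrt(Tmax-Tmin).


Tmean = (Tmax + Tmin)/2 = (31 + 8)/2 = 19.5
ET0 = 0.0023 * 16.8 * (19.5 + 17.8) * sqrt(31 - 8)
ET0 = 0.0023 * 16.8 * 37.3 * 4.795832

6.9121 mm/day


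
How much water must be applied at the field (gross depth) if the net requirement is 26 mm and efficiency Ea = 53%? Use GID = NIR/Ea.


Ea = 53% = 0.53
GID = NIR / Ea = 26 / 0.53 = 49.0566 mm

49.0566 mm


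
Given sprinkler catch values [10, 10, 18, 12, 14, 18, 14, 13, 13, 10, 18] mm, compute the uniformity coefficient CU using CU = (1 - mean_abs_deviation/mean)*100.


mean = 13.636364 mm
MAD = 2.512397 mm
CU = (1 - 2.512397/13.636364)*100

81.5758 %


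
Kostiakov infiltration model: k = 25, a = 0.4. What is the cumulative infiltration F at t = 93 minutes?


F = k * t^a = 25 * 93^0.4
F = 25 * 6.129050

153.2263 mm


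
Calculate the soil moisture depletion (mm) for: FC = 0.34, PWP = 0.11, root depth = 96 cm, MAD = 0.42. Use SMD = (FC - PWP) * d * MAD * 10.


SMD = (FC - PWP) * d * MAD * 10
SMD = (0.34 - 0.11) * 96 * 0.42 * 10
SMD = 0.2300 * 96 * 0.42 * 10

92.7360 mm


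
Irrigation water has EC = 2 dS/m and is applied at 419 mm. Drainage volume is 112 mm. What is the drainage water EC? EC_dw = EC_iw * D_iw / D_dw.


EC_dw = EC_iw * D_iw / D_dw
EC_dw = 2 * 419 / 112
EC_dw = 838 / 112

7.4821 dS/m


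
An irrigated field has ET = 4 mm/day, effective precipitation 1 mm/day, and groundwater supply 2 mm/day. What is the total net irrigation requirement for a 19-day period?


Daily deficit = ET - Pe - GW = 4 - 1 - 2 = 1 mm/day
NIR = 1 * 19 = 19 mm

19.0000 mm


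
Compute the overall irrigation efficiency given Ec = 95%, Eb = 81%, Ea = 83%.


Ec = 0.95, Eb = 0.81, Ea = 0.83
E = 0.95 * 0.81 * 0.83 * 100 = 63.8685%

63.8685 %


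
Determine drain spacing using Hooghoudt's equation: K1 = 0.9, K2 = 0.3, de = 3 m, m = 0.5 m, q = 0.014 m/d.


S^2 = 8*K2*de*m/q + 4*K1*m^2/q
S^2 = 8*0.3*3*0.5/0.014 + 4*0.9*0.5^2/0.014
S = sqrt(321.4286)

17.9284 m


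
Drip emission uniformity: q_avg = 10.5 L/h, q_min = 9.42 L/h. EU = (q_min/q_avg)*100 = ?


EU = (q_min/q_avg)*100 = (9.42/10.5)*100 = 89.7143%

89.7143 %


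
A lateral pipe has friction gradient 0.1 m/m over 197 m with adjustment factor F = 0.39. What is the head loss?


hf = J * L * F = 0.1 * 197 * 0.39 = 7.6830 m

7.6830 m


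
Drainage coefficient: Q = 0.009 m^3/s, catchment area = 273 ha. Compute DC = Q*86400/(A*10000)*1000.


DC = Q * 86400 / (A * 10000) * 1000
DC = 0.009 * 86400 / (273 * 10000) * 1000
DC = 777600.0000 / 2730000

0.2848 mm/day


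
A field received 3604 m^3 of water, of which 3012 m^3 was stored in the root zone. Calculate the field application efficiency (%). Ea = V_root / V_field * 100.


Ea = V_root / V_field * 100 = 3012 / 3604 * 100 = 83.5738%

83.5738 %


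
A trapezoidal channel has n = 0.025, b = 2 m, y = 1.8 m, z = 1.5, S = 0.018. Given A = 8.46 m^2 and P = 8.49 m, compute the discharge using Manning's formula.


R = A/P = 8.46/8.49 = 0.996466
Q = (1/0.025) * 8.46 * 0.996466^(2/3) * 0.018^0.5

45.2941 m^3/s


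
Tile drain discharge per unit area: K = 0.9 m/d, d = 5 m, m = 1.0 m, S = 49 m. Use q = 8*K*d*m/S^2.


q = 8*K*d*m/S^2
q = 8*0.9*5*1.0/49^2
q = 36.0000 / 2401

0.0150 m/d


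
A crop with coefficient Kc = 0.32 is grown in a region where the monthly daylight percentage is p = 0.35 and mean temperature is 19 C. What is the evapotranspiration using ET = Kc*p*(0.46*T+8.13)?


ET = Kc * p * (0.46*T + 8.13)
ET = 0.32 * 0.35 * (0.46*19 + 8.13)
ET = 0.32 * 0.35 * 16.8700

1.8894 mm/day


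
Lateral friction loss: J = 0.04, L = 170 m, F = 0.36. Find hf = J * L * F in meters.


hf = J * L * F = 0.04 * 170 * 0.36 = 2.4480 m

2.4480 m


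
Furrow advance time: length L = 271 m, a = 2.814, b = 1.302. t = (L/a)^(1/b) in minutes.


t = (L/a)^(1/b)
t = (271/2.814)^(1/1.302)
t = 96.304193^(1/1.302)

33.3839 min


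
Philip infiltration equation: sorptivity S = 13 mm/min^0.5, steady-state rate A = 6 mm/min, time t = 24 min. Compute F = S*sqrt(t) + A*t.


F = S*sqrt(t) + A*t
F = 13*sqrt(24) + 6*24
F = 13*4.898979 + 144

207.6867 mm


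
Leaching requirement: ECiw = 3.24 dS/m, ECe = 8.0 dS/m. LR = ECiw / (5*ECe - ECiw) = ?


LR = ECiw / (5*ECe - ECiw)
LR = 3.24 / (5*8.0 - 3.24)
LR = 3.24 / 36.7600

0.0881


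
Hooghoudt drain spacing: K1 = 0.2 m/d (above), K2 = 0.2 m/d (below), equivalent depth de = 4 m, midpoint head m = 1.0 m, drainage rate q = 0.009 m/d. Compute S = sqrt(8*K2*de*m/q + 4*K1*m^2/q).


S^2 = 8*K2*de*m/q + 4*K1*m^2/q
S^2 = 8*0.2*4*1.0/0.009 + 4*0.2*1.0^2/0.009
S = sqrt(800.0000)

28.2843 m


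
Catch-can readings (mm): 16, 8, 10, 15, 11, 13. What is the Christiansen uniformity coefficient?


mean = 12.166667 mm
MAD = 2.500000 mm
CU = (1 - 2.500000/12.166667)*100

79.4521 %


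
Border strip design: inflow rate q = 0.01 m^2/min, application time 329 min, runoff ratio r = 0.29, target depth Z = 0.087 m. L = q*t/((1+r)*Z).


L = q*t/((1+r)*Z)
L = 0.01*329/((1+0.29)*0.087)
L = 3.29/0.11223

29.3148 m


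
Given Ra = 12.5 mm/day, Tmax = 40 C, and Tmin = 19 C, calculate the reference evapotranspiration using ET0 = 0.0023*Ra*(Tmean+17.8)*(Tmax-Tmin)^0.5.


Tmean = (Tmax + Tmin)/2 = (40 + 19)/2 = 29.5
ET0 = 0.0023 * 12.5 * (29.5 + 17.8) * sqrt(40 - 19)
ET0 = 0.0023 * 12.5 * 47.3 * 4.582576

6.2317 mm/day


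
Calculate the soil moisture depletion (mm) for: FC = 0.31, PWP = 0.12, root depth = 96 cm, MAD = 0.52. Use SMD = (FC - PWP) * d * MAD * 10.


SMD = (FC - PWP) * d * MAD * 10
SMD = (0.31 - 0.12) * 96 * 0.52 * 10
SMD = 0.1900 * 96 * 0.52 * 10

94.8480 mm


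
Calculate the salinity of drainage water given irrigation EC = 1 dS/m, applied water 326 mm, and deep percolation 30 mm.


EC_dw = EC_iw * D_iw / D_dw
EC_dw = 1 * 326 / 30
EC_dw = 326 / 30

10.8667 dS/m


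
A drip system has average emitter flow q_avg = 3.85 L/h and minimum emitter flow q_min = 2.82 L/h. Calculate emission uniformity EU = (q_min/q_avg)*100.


EU = (q_min/q_avg)*100 = (2.82/3.85)*100 = 73.2468%

73.2468 %


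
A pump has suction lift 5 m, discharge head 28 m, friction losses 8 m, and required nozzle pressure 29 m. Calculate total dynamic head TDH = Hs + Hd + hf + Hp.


TDH = Hs + Hd + hf + Hp = 5 + 28 + 8 + 29 = 70

70 m


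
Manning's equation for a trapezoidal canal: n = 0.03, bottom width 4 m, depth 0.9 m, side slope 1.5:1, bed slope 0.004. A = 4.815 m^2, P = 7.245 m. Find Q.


R = A/P = 4.815/7.245 = 0.664596
Q = (1/0.03) * 4.815 * 0.664596^(2/3) * 0.004^0.5

7.7305 m^3/s


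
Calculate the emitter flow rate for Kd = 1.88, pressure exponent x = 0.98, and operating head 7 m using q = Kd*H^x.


q = Kd * H^x = 1.88 * 7^0.98 = 1.88 * 6.732806

12.6577 L/h


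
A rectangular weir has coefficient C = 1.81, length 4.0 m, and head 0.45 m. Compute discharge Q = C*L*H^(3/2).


Q = C * L * H^(3/2) = 1.81 * 4.0 * 0.45^1.5 = 1.81 * 4.0 * 0.301869

2.1855 m^3/s


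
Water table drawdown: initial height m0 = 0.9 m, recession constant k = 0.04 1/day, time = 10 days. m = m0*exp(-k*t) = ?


m = m0 * exp(-k*t)
m = 0.9 * exp(-0.04 * 10)
m = 0.9 * exp(-0.4000)

0.6033 m


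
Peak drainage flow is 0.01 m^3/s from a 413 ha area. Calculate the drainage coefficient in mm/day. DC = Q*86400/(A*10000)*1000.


DC = Q * 86400 / (A * 10000) * 1000
DC = 0.01 * 86400 / (413 * 10000) * 1000
DC = 864000.0000 / 4130000

0.2092 mm/day


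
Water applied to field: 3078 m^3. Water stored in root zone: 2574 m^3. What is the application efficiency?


Ea = V_root / V_field * 100 = 2574 / 3078 * 100 = 83.6257%

83.6257 %


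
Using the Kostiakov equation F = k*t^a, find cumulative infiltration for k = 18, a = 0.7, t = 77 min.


F = k * t^a = 18 * 77^0.7
F = 18 * 20.919125

376.5443 mm


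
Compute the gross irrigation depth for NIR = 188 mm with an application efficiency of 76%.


Ea = 76% = 0.76
GID = NIR / Ea = 188 / 0.76 = 247.3684 mm

247.3684 mm


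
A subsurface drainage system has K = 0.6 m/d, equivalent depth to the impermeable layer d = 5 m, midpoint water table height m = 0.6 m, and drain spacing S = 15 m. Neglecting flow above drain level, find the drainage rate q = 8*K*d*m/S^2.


q = 8*K*d*m/S^2
q = 8*0.6*5*0.6/15^2
q = 14.4000 / 225

0.0640 m/d


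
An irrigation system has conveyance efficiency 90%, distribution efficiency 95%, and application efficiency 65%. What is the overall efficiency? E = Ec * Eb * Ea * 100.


Ec = 0.9, Eb = 0.95, Ea = 0.65
E = 0.9 * 0.95 * 0.65 * 100 = 55.5750%

55.5750 %


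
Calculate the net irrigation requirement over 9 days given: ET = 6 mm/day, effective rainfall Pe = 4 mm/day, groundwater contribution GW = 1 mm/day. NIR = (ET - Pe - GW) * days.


Daily deficit = ET - Pe - GW = 6 - 4 - 1 = 1 mm/day
NIR = 1 * 9 = 9 mm

9.0000 mm


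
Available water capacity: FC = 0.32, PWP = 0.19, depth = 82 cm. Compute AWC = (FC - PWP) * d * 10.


AWC = (FC - PWP) * d * 10
AWC = (0.32 - 0.19) * 82 * 10
AWC = 0.1300 * 82 * 10

106.6000 mm


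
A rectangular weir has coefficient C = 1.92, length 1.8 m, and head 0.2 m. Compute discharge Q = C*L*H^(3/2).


Q = C * L * H^(3/2) = 1.92 * 1.8 * 0.2^1.5 = 1.92 * 1.8 * 0.089443

0.3091 m^3/s


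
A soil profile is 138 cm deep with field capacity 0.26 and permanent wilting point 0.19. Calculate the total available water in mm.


AWC = (FC - PWP) * d * 10
AWC = (0.26 - 0.19) * 138 * 10
AWC = 0.0700 * 138 * 10

96.6000 mm


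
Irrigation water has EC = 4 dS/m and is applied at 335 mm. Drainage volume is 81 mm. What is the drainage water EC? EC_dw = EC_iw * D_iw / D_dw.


EC_dw = EC_iw * D_iw / D_dw
EC_dw = 4 * 335 / 81
EC_dw = 1340 / 81

16.5432 dS/m


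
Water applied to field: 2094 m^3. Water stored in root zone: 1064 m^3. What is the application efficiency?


Ea = V_root / V_field * 100 = 1064 / 2094 * 100 = 50.8118%

50.8118 %


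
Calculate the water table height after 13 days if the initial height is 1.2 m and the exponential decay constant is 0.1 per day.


m = m0 * exp(-k*t)
m = 1.2 * exp(-0.1 * 13)
m = 1.2 * exp(-1.3000)

0.3270 m


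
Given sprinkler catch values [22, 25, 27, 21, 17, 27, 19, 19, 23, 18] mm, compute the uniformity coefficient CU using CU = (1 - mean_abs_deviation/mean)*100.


mean = 21.800000 mm
MAD = 3.000000 mm
CU = (1 - 3.000000/21.800000)*100

86.2385 %


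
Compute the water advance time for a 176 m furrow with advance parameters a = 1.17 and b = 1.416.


t = (L/a)^(1/b)
t = (176/1.17)^(1/1.416)
t = 150.427350^(1/1.416)

34.4874 min


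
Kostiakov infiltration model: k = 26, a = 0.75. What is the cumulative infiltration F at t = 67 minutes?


F = k * t^a = 26 * 67^0.75
F = 26 * 23.418340

608.8768 mm


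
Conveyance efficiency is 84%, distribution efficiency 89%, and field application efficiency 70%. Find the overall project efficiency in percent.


Ec = 0.84, Eb = 0.89, Ea = 0.7
E = 0.84 * 0.89 * 0.7 * 100 = 52.3320%

52.3320 %


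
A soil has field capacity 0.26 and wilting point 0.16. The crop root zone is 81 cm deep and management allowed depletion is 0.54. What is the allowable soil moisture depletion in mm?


SMD = (FC - PWP) * d * MAD * 10
SMD = (0.26 - 0.16) * 81 * 0.54 * 10
SMD = 0.1000 * 81 * 0.54 * 10

43.7400 mm


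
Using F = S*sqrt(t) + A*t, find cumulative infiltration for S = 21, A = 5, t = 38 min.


F = S*sqrt(t) + A*t
F = 21*sqrt(38) + 5*38
F = 21*6.164414 + 190

319.4527 mm


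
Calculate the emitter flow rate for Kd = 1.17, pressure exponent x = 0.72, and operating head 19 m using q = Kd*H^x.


q = Kd * H^x = 1.17 * 19^0.72 = 1.17 * 8.331105

9.7474 L/h


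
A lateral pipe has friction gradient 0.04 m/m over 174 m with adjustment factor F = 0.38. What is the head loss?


hf = J * L * F = 0.04 * 174 * 0.38 = 2.6448 m

2.6448 m
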